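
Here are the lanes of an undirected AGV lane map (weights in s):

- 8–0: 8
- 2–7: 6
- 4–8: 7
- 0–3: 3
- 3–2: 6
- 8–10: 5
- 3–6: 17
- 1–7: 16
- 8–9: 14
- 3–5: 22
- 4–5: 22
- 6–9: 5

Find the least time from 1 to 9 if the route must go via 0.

Shortest 1→0: 1 → 7 → 2 → 3 → 0 = 31
Best 0 to 9: 0 → 8 → 9 costing 22
Total via 0: 31 + 22 = 53 s.

53 s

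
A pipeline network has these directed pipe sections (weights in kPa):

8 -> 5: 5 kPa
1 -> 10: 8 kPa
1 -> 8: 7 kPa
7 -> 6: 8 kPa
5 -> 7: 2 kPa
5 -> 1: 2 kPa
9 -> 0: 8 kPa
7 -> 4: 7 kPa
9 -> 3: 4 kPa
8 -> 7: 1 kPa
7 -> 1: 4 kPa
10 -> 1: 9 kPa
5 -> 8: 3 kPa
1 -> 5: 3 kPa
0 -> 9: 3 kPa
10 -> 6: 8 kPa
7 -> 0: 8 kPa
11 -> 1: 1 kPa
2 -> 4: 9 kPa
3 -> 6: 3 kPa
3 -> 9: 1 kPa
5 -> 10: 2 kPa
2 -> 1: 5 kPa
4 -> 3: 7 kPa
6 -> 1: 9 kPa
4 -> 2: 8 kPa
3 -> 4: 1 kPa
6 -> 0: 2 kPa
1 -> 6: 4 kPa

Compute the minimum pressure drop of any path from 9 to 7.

Compare a few routes:
9 - 3 - 4 - 2 - 1 - 5 - 7: 4+1+8+5+3+2 = 23
9 - 3 - 6 - 1 - 8 - 7: 4+3+9+7+1 = 24
9 - 3 - 6 - 1 - 5 - 8 - 7: 4+3+9+3+3+1 = 23
9 - 3 - 6 - 1 - 5 - 7: 4+3+9+3+2 = 21
Cheapest is 9 - 3 - 6 - 1 - 5 - 7 at 21 kPa.

21 kPa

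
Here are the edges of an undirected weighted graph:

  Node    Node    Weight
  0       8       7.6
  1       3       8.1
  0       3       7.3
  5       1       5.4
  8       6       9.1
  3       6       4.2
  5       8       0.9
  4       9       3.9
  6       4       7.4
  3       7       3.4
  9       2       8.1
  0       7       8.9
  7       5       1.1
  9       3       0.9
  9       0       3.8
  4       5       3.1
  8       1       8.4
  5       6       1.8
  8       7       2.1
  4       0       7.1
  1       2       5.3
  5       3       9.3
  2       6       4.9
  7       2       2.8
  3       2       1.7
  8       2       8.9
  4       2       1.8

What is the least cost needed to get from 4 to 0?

7.1

Candidate routes:
4 → 2 → 3 → 9 → 0: 1.8+1.7+0.9+3.8 = 8.2
4 → 9 → 0: 3.9+3.8 = 7.7
4 → 0: 7.1 = 7.1
The minimum is 7.1 via 4 → 0.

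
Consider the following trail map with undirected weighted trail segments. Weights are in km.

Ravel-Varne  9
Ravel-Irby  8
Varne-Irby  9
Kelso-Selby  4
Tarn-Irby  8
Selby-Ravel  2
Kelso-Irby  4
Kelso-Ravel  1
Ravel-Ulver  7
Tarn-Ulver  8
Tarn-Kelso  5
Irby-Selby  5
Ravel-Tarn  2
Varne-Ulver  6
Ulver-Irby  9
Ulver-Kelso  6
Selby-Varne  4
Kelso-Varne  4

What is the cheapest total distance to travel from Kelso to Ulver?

6 km

Running Dijkstra from Kelso:
Kelso: 0
Ravel: 1  (via Kelso)
Tarn: 3  (via Ravel)
Selby: 3  (via Ravel)
Irby: 4  (via Kelso)
Varne: 4  (via Kelso)
Ulver: 6  (via Kelso)
Shortest route: Kelso → Ulver = 6 km.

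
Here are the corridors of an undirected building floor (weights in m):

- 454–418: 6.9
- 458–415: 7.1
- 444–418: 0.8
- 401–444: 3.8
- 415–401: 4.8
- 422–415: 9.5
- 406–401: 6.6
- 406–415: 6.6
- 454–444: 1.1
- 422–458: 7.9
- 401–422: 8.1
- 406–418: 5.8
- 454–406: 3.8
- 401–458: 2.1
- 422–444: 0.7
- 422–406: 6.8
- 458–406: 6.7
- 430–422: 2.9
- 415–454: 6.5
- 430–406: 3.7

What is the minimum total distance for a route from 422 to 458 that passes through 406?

Best 422 to 406: 422–444–454–406 costing 5.6
Shortest 406→458: 406–458 = 6.7
Total via 406: 5.6 + 6.7 = 12.3 m.

12.3 m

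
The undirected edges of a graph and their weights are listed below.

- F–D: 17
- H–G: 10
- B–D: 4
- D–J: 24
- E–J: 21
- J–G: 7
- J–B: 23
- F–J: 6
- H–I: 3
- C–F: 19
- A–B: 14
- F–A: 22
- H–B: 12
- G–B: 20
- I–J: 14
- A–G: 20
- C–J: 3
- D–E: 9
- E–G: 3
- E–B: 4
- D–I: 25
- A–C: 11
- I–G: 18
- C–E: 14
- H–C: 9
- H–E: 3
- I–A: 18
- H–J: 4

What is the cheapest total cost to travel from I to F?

13

Enumerating some paths:
I - H - C - J - F: 3+9+3+6 = 21
I - J - F: 14+6 = 20
I - H - E - G - J - F: 3+3+3+7+6 = 22
I - H - J - F: 3+4+6 = 13
Cheapest is I - H - J - F at 13.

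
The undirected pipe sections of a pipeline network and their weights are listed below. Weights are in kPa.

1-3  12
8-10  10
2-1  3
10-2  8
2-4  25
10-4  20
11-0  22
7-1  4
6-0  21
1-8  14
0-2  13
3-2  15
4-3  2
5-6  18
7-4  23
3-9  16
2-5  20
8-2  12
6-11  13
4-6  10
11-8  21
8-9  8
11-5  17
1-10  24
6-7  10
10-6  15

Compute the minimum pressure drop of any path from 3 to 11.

Running Dijkstra from 3:
3: 0
4: 2  (via 3)
1: 12  (via 3)
6: 12  (via 4)
2: 15  (via 3)
7: 16  (via 1)
9: 16  (via 3)
10: 22  (via 4)
8: 24  (via 9)
11: 25  (via 6)
Shortest route: 3 → 4 → 6 → 11 = 25 kPa.

25 kPa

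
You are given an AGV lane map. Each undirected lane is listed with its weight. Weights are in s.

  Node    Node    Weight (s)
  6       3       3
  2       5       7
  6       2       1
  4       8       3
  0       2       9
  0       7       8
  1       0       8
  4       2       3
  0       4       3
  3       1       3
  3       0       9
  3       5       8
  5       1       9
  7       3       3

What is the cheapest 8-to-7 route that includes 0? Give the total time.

14 s

Best 8 to 0: 8–4–0 costing 6
Shortest 0→7: 0–7 = 8
Total via 0: 6 + 8 = 14 s.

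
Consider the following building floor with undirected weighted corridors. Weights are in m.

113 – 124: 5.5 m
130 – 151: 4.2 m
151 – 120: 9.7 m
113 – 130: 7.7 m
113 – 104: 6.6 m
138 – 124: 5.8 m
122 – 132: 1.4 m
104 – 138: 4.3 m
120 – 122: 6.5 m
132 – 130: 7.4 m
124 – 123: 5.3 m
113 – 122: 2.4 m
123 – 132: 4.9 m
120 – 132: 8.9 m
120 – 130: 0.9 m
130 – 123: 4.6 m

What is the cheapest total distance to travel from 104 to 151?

18.5 m

Shortest distances from 104:
104: 0
138: 4.3  (via 104)
113: 6.6  (via 104)
122: 9  (via 113)
124: 10.1  (via 138)
132: 10.4  (via 122)
130: 14.3  (via 113)
120: 15.2  (via 130)
123: 15.3  (via 132)
151: 18.5  (via 130)
Shortest route: 104 → 113 → 130 → 151 = 18.5 m.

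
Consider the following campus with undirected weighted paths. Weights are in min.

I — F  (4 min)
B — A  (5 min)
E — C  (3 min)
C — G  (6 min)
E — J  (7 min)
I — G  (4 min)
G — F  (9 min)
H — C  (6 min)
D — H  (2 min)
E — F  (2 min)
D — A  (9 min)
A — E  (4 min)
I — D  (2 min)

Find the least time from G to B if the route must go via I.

19 min

Shortest G→I: G–I = 4
Best I to B: I–F–E–A–B costing 15
Total via I: 4 + 15 = 19 min.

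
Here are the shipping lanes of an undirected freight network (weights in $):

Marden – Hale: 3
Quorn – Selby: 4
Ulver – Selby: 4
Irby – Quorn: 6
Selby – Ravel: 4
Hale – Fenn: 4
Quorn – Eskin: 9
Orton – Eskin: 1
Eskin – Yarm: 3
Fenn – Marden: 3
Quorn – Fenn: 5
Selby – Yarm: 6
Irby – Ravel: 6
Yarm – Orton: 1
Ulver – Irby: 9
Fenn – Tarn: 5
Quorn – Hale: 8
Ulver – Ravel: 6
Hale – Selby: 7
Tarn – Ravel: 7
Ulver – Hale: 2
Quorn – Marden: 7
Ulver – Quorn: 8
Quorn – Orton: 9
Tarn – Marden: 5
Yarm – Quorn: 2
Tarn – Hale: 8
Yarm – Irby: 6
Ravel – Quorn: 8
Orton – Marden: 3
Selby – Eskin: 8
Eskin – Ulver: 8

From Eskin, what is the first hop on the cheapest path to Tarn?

Orton

Candidate routes:
Eskin → Yarm → Orton → Marden → Tarn: 3+1+3+5 = 12
Eskin → Orton → Marden → Tarn: 1+3+5 = 9
Eskin → Orton → Yarm → Quorn → Fenn → Tarn: 1+1+2+5+5 = 14
Eskin → Orton → Marden → Fenn → Tarn: 1+3+3+5 = 12
The minimum is $9 via Eskin → Orton → Marden → Tarn.
So from Eskin the first move is to Orton.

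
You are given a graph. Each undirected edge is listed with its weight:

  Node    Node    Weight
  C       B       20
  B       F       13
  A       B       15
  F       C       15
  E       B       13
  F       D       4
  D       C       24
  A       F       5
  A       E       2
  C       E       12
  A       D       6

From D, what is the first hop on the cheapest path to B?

Candidate routes:
D → A → E → B: 6+2+13 = 21
D → A → B: 6+15 = 21
D → F → B: 4+13 = 17
D → F → A → E → B: 4+5+2+13 = 24
The minimum is 17 via D → F → B.
So from D the first move is to F.

F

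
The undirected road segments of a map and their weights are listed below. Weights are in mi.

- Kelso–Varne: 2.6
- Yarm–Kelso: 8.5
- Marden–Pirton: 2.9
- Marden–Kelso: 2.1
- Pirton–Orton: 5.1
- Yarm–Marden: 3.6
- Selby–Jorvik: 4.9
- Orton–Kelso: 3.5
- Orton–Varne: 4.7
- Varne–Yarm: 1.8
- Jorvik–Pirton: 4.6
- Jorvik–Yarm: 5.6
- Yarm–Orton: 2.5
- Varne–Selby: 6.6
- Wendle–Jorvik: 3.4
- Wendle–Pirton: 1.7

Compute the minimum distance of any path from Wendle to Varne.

9.3 mi

Settle nodes by increasing distance from Wendle:
Wendle: 0
Pirton: 1.7  (via Wendle)
Jorvik: 3.4  (via Wendle)
Marden: 4.6  (via Pirton)
Kelso: 6.7  (via Marden)
Orton: 6.8  (via Pirton)
Yarm: 8.2  (via Marden)
Selby: 8.3  (via Jorvik)
Varne: 9.3  (via Kelso)
Shortest route: Wendle–Pirton–Marden–Kelso–Varne = 9.3 mi.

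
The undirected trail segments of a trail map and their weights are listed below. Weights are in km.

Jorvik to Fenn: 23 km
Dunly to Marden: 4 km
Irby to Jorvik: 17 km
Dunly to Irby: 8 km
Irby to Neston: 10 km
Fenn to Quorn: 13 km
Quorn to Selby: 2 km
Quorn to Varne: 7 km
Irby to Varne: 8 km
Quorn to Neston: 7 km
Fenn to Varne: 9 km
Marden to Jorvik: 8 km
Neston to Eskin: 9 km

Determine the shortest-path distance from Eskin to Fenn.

Compare a few routes:
Eskin–Neston–Quorn–Varne–Fenn: 9+7+7+9 = 32
Eskin–Neston–Irby–Varne–Fenn: 9+10+8+9 = 36
Eskin–Neston–Quorn–Fenn: 9+7+13 = 29
Cheapest is Eskin–Neston–Quorn–Fenn at 29 km.

29 km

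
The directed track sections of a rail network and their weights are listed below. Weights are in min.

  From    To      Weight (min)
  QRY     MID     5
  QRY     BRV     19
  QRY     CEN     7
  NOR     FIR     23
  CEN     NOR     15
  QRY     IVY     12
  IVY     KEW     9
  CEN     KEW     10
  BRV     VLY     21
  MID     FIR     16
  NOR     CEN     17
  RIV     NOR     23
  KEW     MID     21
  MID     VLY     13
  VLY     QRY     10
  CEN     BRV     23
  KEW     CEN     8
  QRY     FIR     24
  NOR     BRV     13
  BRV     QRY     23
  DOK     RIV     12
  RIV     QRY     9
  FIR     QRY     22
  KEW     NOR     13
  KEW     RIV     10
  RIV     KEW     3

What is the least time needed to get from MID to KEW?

Settle nodes by increasing distance from MID:
MID: 0
VLY: 13  (via MID)
FIR: 16  (via MID)
QRY: 23  (via VLY)
CEN: 30  (via QRY)
IVY: 35  (via QRY)
KEW: 40  (via CEN)
Shortest route: MID → VLY → QRY → CEN → KEW = 40 min.

40 min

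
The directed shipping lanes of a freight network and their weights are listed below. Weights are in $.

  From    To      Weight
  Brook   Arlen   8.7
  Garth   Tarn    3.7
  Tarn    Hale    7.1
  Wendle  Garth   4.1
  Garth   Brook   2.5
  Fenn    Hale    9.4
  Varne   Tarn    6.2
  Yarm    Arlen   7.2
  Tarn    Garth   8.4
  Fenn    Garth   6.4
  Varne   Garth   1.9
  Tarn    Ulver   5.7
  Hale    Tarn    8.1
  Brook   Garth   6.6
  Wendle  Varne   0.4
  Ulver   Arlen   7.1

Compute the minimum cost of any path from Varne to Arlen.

Settle nodes by increasing distance from Varne:
Varne: 0
Garth: 1.9  (via Varne)
Brook: 4.4  (via Garth)
Tarn: 5.6  (via Garth)
Ulver: 11.3  (via Tarn)
Hale: 12.7  (via Tarn)
Arlen: 13.1  (via Brook)
Shortest route: Varne → Garth → Brook → Arlen = $13.1.

$13.1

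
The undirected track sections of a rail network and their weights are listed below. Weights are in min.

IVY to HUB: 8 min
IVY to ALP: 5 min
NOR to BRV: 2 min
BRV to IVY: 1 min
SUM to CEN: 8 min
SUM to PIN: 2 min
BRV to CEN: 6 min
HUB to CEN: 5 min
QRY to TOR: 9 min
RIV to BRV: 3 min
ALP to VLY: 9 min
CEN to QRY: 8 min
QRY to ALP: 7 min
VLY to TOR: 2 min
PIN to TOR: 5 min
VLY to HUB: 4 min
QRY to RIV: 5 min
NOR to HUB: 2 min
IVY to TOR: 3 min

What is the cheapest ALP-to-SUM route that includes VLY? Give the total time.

18 min

Best ALP to VLY: ALP–VLY costing 9
Shortest VLY→SUM: VLY–TOR–PIN–SUM = 9
Total via VLY: 9 + 9 = 18 min.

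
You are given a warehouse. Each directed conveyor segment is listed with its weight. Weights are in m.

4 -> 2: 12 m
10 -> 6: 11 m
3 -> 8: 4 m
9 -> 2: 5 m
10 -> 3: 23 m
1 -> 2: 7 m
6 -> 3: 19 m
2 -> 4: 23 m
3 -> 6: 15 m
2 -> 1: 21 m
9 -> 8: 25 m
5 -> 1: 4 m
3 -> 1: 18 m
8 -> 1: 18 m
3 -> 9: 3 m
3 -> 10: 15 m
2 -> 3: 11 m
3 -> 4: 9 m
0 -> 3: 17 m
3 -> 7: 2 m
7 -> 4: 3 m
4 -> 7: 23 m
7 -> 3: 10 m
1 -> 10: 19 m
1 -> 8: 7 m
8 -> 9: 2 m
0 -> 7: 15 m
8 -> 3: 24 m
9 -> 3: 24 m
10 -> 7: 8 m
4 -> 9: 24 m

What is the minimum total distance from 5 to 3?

22 m

Candidate routes:
5–1–8–3: 4+7+24 = 35
5–1–8–9–2–3: 4+7+2+5+11 = 29
5–1–8–9–3: 4+7+2+24 = 37
5–1–2–3: 4+7+11 = 22
Cheapest is 5–1–2–3 at 22 m.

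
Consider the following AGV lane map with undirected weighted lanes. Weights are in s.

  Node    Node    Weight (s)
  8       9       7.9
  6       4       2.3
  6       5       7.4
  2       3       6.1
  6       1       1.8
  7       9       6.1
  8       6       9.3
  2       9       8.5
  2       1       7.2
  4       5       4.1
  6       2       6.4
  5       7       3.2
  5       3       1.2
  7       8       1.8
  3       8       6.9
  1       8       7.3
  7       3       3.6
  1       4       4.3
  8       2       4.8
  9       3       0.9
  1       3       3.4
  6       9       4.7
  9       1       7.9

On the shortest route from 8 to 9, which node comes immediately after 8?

Candidate routes:
8–3–9: 6.9+0.9 = 7.8
8–7–3–9: 1.8+3.6+0.9 = 6.3
8–7–5–3–9: 1.8+3.2+1.2+0.9 = 7.1
The minimum is 6.3 s via 8–7–3–9.
So from 8 the first move is to 7.

7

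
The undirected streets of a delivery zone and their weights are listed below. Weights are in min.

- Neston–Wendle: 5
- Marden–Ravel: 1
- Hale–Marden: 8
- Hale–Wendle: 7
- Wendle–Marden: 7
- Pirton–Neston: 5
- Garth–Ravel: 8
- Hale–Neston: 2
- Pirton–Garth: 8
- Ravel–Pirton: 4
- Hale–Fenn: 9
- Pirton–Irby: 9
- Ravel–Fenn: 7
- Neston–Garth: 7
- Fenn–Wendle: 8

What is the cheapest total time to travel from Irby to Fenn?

20 min

Settle nodes by increasing distance from Irby:
Irby: 0
Pirton: 9  (via Irby)
Ravel: 13  (via Pirton)
Marden: 14  (via Ravel)
Neston: 14  (via Pirton)
Hale: 16  (via Neston)
Garth: 17  (via Pirton)
Wendle: 19  (via Neston)
Fenn: 20  (via Ravel)
Shortest route: Irby → Pirton → Ravel → Fenn = 20 min.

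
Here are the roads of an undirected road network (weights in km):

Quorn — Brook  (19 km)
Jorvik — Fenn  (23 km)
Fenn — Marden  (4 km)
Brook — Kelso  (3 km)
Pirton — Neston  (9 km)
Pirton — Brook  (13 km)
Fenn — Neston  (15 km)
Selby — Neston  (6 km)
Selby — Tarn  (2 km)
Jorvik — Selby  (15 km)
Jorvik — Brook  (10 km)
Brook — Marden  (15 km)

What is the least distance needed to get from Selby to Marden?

25 km

Settle nodes by increasing distance from Selby:
Selby: 0
Tarn: 2  (via Selby)
Neston: 6  (via Selby)
Pirton: 15  (via Neston)
Jorvik: 15  (via Selby)
Fenn: 21  (via Neston)
Marden: 25  (via Fenn)
Shortest route: Selby → Neston → Fenn → Marden = 25 km.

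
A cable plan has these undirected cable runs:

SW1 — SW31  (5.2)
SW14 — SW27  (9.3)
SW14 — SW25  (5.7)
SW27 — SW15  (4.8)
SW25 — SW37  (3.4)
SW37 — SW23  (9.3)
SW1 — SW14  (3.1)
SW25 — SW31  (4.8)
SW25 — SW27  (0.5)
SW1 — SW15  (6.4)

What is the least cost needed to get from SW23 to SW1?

21.5

Compare a few routes:
SW23–SW37–SW25–SW14–SW1: 9.3+3.4+5.7+3.1 = 21.5
SW23–SW37–SW25–SW31–SW1: 9.3+3.4+4.8+5.2 = 22.7
Cheapest is SW23–SW37–SW25–SW14–SW1 at 21.5.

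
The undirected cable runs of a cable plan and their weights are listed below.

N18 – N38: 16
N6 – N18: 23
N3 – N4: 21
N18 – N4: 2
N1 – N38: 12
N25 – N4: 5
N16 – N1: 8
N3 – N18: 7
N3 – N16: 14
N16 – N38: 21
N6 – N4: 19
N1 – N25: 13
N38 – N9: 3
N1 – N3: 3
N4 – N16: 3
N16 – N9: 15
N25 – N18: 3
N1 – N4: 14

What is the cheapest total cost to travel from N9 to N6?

Settle nodes by increasing distance from N9:
N9: 0
N38: 3  (via N9)
N16: 15  (via N9)
N1: 15  (via N38)
N3: 18  (via N1)
N4: 18  (via N16)
N18: 19  (via N38)
N25: 22  (via N18)
N6: 37  (via N4)
Shortest route: N9–N16–N4–N6 = 37.

37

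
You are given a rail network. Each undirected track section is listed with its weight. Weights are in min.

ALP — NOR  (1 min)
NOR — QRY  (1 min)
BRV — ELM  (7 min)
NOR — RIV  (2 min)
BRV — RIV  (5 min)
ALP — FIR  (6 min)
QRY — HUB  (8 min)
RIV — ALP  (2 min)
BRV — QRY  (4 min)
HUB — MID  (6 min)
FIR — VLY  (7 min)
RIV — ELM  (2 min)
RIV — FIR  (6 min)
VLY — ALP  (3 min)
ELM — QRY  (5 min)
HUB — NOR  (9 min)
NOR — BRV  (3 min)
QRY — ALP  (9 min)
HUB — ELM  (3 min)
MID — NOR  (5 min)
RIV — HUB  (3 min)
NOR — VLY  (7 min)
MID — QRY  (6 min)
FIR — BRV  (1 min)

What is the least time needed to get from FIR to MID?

9 min

Running Dijkstra from FIR:
FIR: 0
BRV: 1  (via FIR)
NOR: 4  (via BRV)
QRY: 5  (via BRV)
ALP: 5  (via NOR)
RIV: 6  (via FIR)
VLY: 7  (via FIR)
ELM: 8  (via BRV)
MID: 9  (via NOR)
Shortest route: FIR–BRV–NOR–MID = 9 min.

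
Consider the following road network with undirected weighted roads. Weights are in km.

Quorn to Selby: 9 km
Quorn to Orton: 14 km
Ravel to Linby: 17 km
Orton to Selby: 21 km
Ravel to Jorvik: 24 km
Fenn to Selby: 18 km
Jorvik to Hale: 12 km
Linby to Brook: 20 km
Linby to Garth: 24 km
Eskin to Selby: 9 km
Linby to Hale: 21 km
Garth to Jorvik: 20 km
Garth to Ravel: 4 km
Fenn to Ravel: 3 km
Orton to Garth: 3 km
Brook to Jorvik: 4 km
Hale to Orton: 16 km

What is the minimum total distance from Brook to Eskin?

57 km

Compare a few routes:
Brook–Jorvik–Ravel–Fenn–Selby–Eskin: 4+24+3+18+9 = 58
Brook–Jorvik–Garth–Ravel–Fenn–Selby–Eskin: 4+20+4+3+18+9 = 58
Brook–Jorvik–Garth–Orton–Selby–Eskin: 4+20+3+21+9 = 57
Cheapest is Brook–Jorvik–Garth–Orton–Selby–Eskin at 57 km.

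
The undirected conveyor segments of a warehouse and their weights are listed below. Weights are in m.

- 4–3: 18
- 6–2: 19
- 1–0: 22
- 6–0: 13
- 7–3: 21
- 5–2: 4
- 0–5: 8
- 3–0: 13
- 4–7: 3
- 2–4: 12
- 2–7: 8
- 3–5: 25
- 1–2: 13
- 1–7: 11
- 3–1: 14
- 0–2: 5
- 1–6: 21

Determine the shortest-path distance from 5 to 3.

21 m

Candidate routes:
5 → 0 → 3: 8+13 = 21
5 → 2 → 0 → 3: 4+5+13 = 22
5 → 2 → 1 → 3: 4+13+14 = 31
5 → 3: 25 = 25
Cheapest is 5 → 0 → 3 at 21 m.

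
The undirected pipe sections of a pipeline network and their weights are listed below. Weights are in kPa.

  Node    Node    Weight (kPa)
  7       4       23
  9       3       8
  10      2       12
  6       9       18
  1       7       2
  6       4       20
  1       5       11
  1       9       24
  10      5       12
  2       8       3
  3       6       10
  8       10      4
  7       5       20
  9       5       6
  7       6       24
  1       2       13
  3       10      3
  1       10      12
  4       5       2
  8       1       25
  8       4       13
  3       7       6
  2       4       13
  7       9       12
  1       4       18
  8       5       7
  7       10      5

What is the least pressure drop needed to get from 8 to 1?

11 kPa

Running Dijkstra from 8:
8: 0
2: 3  (via 8)
10: 4  (via 8)
3: 7  (via 10)
5: 7  (via 8)
4: 9  (via 5)
7: 9  (via 10)
1: 11  (via 7)
Shortest route: 8 → 10 → 7 → 1 = 11 kPa.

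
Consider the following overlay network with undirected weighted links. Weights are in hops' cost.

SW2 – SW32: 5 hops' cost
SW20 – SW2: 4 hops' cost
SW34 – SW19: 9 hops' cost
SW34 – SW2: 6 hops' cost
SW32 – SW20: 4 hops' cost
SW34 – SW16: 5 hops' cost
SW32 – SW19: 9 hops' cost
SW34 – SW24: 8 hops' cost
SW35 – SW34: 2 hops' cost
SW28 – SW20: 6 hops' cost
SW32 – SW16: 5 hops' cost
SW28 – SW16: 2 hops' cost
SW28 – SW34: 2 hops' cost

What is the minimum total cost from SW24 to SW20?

16 hops' cost

Compare a few routes:
SW24–SW34–SW28–SW20: 8+2+6 = 16
SW24–SW34–SW2–SW20: 8+6+4 = 18
SW24–SW34–SW16–SW28–SW20: 8+5+2+6 = 21
Cheapest is SW24–SW34–SW28–SW20 at 16 hops' cost.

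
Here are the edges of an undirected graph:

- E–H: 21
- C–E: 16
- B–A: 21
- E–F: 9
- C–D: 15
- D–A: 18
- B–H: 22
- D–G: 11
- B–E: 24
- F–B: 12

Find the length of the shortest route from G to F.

Settle nodes by increasing distance from G:
G: 0
D: 11  (via G)
C: 26  (via D)
A: 29  (via D)
E: 42  (via C)
B: 50  (via A)
F: 51  (via E)
Shortest route: G–D–C–E–F = 51.

51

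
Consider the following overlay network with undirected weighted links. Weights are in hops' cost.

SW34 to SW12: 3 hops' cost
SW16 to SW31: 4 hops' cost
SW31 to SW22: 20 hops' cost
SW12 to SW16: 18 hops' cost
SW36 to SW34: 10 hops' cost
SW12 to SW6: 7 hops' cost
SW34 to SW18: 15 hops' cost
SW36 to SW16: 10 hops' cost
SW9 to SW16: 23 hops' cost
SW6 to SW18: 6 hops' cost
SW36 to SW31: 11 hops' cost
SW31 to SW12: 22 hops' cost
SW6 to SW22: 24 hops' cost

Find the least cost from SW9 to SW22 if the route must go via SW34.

Shortest SW9→SW34: SW9–SW16–SW36–SW34 = 43
Best SW34 to SW22: SW34–SW12–SW6–SW22 costing 34
Total via SW34: 43 + 34 = 77 hops' cost.

77 hops' cost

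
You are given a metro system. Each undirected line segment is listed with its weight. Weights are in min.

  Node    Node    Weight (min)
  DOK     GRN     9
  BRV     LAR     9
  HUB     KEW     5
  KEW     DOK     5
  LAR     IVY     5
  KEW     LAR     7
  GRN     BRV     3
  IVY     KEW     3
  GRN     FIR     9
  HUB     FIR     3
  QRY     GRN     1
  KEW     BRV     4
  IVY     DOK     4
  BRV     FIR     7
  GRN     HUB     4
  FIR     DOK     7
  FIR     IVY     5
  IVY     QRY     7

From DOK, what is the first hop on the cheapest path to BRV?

KEW

Enumerating some paths:
DOK → FIR → BRV: 7+7 = 14
DOK → GRN → BRV: 9+3 = 12
DOK → IVY → KEW → BRV: 4+3+4 = 11
DOK → KEW → BRV: 5+4 = 9
Cheapest is DOK → KEW → BRV at 9 min.
So from DOK the first move is to KEW.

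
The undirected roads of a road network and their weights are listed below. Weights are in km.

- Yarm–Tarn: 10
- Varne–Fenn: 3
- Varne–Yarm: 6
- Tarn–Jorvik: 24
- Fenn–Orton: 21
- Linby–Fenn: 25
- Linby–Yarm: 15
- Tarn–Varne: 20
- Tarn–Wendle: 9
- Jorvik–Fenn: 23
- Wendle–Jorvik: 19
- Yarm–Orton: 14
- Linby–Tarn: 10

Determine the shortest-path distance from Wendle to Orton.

33 km

Settle nodes by increasing distance from Wendle:
Wendle: 0
Tarn: 9  (via Wendle)
Linby: 19  (via Tarn)
Yarm: 19  (via Tarn)
Jorvik: 19  (via Wendle)
Varne: 25  (via Yarm)
Fenn: 28  (via Varne)
Orton: 33  (via Yarm)
Shortest route: Wendle–Tarn–Yarm–Orton = 33 km.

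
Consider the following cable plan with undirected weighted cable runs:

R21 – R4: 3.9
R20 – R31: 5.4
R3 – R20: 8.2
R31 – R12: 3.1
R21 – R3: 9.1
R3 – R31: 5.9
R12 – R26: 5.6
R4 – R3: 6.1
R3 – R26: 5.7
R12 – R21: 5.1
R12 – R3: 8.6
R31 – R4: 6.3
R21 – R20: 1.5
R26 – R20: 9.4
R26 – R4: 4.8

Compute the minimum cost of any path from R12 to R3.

Settle nodes by increasing distance from R12:
R12: 0
R31: 3.1  (via R12)
R21: 5.1  (via R12)
R26: 5.6  (via R12)
R20: 6.6  (via R21)
R3: 8.6  (via R12)
Shortest route: R12 → R3 = 8.6.

8.6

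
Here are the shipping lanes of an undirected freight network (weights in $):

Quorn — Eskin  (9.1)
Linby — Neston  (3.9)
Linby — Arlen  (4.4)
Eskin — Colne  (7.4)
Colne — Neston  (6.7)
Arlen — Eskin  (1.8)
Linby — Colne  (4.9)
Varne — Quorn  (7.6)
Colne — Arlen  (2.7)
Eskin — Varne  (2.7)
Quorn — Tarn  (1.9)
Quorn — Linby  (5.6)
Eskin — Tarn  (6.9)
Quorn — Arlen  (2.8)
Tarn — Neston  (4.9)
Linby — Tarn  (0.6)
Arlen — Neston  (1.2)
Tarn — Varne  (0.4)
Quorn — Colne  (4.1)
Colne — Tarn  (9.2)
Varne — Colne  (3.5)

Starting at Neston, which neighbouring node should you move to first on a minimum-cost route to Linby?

Candidate routes:
Neston - Linby: 3.9 = 3.9
Neston - Arlen - Linby: 1.2+4.4 = 5.6
Neston - Tarn - Linby: 4.9+0.6 = 5.5
The minimum is $3.9 via Neston - Linby.
So from Neston the first move is to Linby.

Linby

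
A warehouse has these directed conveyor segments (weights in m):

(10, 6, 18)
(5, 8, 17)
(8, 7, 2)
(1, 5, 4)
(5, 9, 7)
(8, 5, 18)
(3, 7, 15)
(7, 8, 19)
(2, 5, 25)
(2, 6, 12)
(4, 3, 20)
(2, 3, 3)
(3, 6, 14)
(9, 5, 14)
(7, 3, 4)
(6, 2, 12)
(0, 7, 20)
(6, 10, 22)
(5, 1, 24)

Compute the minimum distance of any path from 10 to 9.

62 m

Settle nodes by increasing distance from 10:
10: 0
6: 18  (via 10)
2: 30  (via 6)
3: 33  (via 2)
7: 48  (via 3)
5: 55  (via 2)
9: 62  (via 5)
Shortest route: 10 → 6 → 2 → 5 → 9 = 62 m.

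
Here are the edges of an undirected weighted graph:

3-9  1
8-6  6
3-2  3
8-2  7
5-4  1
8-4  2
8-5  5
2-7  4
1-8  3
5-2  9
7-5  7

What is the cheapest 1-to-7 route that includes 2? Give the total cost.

Shortest 1→2: 1 → 8 → 2 = 10
Best 2 to 7: 2 → 7 costing 4
Total via 2: 10 + 4 = 14.

14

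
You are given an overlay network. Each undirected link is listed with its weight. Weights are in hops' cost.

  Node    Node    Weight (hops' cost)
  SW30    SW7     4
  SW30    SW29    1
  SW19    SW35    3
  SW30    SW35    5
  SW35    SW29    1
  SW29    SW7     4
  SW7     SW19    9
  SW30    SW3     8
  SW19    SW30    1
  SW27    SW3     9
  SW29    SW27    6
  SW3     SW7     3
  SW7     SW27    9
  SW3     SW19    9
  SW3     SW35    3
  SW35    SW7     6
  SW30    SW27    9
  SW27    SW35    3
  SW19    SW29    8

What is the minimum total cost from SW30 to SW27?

Compare a few routes:
SW30–SW35–SW27: 5+3 = 8
SW30–SW29–SW35–SW27: 1+1+3 = 5
SW30–SW29–SW27: 1+6 = 7
SW30–SW19–SW35–SW27: 1+3+3 = 7
The minimum is 5 hops' cost via SW30–SW29–SW35–SW27.

5 hops' cost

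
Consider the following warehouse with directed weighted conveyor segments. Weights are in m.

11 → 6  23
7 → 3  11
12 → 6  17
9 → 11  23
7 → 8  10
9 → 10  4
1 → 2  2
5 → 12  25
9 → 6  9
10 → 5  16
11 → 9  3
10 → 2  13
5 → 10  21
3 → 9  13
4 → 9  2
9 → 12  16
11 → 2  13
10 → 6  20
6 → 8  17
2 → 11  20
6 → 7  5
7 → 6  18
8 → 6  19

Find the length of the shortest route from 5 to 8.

56 m

Candidate routes:
5 - 10 - 6 - 8: 21+20+17 = 58
5 - 10 - 6 - 7 - 8: 21+20+5+10 = 56
5 - 12 - 6 - 7 - 8: 25+17+5+10 = 57
5 - 12 - 6 - 8: 25+17+17 = 59
Cheapest is 5 - 10 - 6 - 7 - 8 at 56 m.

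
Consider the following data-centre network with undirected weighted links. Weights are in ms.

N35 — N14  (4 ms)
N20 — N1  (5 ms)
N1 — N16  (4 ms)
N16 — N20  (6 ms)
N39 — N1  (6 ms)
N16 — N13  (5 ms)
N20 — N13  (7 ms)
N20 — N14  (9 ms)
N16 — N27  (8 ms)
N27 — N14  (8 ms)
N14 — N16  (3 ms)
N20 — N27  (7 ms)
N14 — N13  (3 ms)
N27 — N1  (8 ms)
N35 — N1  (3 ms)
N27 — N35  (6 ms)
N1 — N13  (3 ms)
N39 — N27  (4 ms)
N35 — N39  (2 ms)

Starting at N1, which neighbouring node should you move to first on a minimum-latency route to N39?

N35

Enumerating some paths:
N1 - N39: 6 = 6
N1 - N27 - N39: 8+4 = 12
N1 - N35 - N39: 3+2 = 5
The minimum is 5 ms via N1 - N35 - N39.
So from N1 the first move is to N35.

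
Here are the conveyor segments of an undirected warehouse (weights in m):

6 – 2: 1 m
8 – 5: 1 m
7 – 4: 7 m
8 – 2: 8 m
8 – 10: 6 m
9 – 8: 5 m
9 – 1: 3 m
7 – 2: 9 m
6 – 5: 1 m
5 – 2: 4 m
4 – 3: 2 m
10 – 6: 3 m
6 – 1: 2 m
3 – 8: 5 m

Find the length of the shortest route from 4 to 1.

11 m

Shortest distances from 4:
4: 0
3: 2  (via 4)
7: 7  (via 4)
8: 7  (via 3)
5: 8  (via 8)
6: 9  (via 5)
2: 10  (via 6)
1: 11  (via 6)
Shortest route: 4 → 3 → 8 → 5 → 6 → 1 = 11 m.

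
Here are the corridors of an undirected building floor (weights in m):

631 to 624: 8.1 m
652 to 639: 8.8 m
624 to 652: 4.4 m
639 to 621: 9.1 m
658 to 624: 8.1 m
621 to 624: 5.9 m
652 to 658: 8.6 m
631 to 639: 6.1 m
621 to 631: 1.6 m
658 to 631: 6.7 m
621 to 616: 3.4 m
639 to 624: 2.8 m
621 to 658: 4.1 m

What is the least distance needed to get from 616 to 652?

13.7 m

Shortest distances from 616:
616: 0
621: 3.4  (via 616)
631: 5  (via 621)
658: 7.5  (via 621)
624: 9.3  (via 621)
639: 11.1  (via 631)
652: 13.7  (via 624)
Shortest route: 616 → 621 → 624 → 652 = 13.7 m.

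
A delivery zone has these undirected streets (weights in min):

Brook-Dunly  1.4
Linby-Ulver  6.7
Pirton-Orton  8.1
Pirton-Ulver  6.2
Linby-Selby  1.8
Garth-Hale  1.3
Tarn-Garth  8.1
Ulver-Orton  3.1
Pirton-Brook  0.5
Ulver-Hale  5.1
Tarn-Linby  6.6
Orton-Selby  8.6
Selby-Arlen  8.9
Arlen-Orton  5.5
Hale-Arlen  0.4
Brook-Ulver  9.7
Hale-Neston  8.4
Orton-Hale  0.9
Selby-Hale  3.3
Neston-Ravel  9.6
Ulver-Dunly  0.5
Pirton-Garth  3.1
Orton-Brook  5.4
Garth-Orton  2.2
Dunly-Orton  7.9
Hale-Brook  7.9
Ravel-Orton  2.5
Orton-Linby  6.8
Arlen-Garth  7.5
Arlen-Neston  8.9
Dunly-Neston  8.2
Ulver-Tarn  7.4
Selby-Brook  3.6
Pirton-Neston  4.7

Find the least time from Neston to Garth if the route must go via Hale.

9.7 min

Shortest Neston→Hale: Neston → Hale = 8.4
Shortest Hale→Garth: Hale → Garth = 1.3
Total via Hale: 8.4 + 1.3 = 9.7 min.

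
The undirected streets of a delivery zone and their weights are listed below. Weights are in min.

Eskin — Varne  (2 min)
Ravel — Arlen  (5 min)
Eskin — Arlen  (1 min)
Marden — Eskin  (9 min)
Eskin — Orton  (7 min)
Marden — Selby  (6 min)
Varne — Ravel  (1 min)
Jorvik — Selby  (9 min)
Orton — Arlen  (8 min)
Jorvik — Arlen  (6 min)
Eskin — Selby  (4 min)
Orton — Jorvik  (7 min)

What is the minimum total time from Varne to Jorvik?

Shortest distances from Varne:
Varne: 0
Ravel: 1  (via Varne)
Eskin: 2  (via Varne)
Arlen: 3  (via Eskin)
Selby: 6  (via Eskin)
Orton: 9  (via Eskin)
Jorvik: 9  (via Arlen)
Shortest route: Varne → Eskin → Arlen → Jorvik = 9 min.

9 min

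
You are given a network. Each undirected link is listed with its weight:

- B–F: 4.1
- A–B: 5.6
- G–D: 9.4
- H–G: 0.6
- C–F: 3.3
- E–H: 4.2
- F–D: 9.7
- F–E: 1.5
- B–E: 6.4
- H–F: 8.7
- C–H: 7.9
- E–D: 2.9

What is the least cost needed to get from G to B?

10.4

Compare a few routes:
G - H - E - F - B: 0.6+4.2+1.5+4.1 = 10.4
G - H - F - B: 0.6+8.7+4.1 = 13.4
G - H - E - B: 0.6+4.2+6.4 = 11.2
G - H - C - F - B: 0.6+7.9+3.3+4.1 = 15.9
The minimum is 10.4 via G - H - E - F - B.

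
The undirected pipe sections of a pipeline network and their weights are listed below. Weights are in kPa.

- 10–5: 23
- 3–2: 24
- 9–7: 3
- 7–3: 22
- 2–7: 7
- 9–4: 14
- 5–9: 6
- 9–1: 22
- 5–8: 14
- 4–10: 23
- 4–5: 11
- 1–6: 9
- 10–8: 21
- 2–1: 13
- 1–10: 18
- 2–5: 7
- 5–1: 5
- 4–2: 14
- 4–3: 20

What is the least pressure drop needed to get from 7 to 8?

23 kPa

Enumerating some paths:
7–2–5–8: 7+7+14 = 28
7–9–5–8: 3+6+14 = 23
The minimum is 23 kPa via 7–9–5–8.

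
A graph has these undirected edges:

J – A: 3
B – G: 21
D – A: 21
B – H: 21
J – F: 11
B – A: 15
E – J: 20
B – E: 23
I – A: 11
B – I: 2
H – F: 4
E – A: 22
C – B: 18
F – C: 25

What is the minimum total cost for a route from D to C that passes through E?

Shortest D→E: D → A → E = 43
Shortest E→C: E → B → C = 41
Total via E: 43 + 41 = 84.

84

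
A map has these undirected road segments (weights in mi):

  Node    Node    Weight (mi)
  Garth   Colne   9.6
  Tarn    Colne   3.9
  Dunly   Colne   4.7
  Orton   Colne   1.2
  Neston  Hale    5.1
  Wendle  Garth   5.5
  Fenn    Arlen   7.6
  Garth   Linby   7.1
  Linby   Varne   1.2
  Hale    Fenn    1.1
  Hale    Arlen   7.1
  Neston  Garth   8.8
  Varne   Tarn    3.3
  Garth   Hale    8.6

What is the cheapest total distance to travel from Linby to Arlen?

22.8 mi

Shortest distances from Linby:
Linby: 0
Varne: 1.2  (via Linby)
Tarn: 4.5  (via Varne)
Garth: 7.1  (via Linby)
Colne: 8.4  (via Tarn)
Orton: 9.6  (via Colne)
Wendle: 12.6  (via Garth)
Dunly: 13.1  (via Colne)
Hale: 15.7  (via Garth)
Neston: 15.9  (via Garth)
Fenn: 16.8  (via Hale)
Arlen: 22.8  (via Hale)
Shortest route: Linby → Garth → Hale → Arlen = 22.8 mi.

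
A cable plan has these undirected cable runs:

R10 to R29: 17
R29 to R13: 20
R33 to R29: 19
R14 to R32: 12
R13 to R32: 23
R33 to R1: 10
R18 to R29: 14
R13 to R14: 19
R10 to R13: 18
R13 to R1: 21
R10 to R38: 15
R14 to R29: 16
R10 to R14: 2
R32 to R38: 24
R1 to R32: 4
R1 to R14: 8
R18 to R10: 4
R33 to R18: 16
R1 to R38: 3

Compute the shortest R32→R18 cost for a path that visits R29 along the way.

Best R32 to R29: R32 → R14 → R29 costing 28
Shortest R29→R18: R29 → R18 = 14
Total via R29: 28 + 14 = 42.

42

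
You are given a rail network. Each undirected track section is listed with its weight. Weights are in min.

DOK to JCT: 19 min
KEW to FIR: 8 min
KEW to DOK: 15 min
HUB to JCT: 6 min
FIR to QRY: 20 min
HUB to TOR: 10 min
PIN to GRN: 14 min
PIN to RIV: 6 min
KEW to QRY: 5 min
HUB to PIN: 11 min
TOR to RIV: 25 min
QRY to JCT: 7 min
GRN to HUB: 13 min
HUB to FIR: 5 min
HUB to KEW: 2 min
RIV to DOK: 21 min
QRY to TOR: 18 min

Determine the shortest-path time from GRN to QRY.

Enumerating some paths:
GRN - HUB - FIR - KEW - QRY: 13+5+8+5 = 31
GRN - HUB - KEW - QRY: 13+2+5 = 20
GRN - HUB - JCT - QRY: 13+6+7 = 26
Cheapest is GRN - HUB - KEW - QRY at 20 min.

20 min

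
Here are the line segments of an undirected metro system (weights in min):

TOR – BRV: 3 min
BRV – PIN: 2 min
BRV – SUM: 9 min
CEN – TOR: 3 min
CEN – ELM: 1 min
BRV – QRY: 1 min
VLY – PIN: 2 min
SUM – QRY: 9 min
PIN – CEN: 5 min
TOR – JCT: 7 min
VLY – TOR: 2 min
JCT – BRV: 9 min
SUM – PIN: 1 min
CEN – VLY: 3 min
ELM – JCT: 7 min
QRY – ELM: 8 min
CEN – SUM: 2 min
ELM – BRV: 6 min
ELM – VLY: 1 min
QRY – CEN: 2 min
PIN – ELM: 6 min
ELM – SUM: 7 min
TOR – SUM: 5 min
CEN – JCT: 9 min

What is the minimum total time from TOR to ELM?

3 min

Compare a few routes:
TOR → VLY → CEN → ELM: 2+3+1 = 6
TOR → VLY → ELM: 2+1 = 3
TOR → CEN → ELM: 3+1 = 4
TOR → CEN → VLY → ELM: 3+3+1 = 7
Cheapest is TOR → VLY → ELM at 3 min.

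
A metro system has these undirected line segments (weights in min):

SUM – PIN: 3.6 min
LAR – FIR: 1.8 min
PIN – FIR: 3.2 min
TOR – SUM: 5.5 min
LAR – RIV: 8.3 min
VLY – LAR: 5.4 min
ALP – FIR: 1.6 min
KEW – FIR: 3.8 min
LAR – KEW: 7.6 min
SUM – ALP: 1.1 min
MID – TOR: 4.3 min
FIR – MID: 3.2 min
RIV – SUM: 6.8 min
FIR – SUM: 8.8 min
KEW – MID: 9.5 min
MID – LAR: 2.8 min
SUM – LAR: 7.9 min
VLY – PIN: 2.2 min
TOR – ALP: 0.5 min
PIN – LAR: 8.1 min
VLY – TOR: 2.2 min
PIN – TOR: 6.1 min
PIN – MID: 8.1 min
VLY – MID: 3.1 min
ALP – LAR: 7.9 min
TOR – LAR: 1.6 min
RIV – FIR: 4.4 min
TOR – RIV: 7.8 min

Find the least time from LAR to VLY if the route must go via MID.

Shortest LAR→MID: LAR–MID = 2.8
Shortest MID→VLY: MID–VLY = 3.1
Total via MID: 2.8 + 3.1 = 5.9 min.

5.9 min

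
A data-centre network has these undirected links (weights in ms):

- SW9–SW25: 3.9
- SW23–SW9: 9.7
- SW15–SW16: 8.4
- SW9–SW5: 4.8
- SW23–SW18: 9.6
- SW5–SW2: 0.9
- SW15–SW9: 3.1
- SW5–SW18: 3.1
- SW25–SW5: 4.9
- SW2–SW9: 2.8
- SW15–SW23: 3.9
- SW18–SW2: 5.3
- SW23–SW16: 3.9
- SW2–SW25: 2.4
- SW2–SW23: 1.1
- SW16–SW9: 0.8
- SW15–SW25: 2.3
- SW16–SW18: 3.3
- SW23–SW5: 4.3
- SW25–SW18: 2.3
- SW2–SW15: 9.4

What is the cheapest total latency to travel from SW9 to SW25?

3.9 ms

Candidate routes:
SW9 → SW16 → SW18 → SW25: 0.8+3.3+2.3 = 6.4
SW9 → SW2 → SW25: 2.8+2.4 = 5.2
SW9 → SW15 → SW25: 3.1+2.3 = 5.4
SW9 → SW25: 3.9 = 3.9
The minimum is 3.9 ms via SW9 → SW25.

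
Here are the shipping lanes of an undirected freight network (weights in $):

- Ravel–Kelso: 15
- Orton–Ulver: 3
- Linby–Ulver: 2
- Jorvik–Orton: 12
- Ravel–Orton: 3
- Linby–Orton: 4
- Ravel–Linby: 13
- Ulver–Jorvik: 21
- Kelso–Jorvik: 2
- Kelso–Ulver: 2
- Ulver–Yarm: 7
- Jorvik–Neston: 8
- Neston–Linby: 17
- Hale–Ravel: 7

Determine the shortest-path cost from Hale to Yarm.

Running Dijkstra from Hale:
Hale: 0
Ravel: 7  (via Hale)
Orton: 10  (via Ravel)
Ulver: 13  (via Orton)
Linby: 14  (via Orton)
Kelso: 15  (via Ulver)
Jorvik: 17  (via Kelso)
Yarm: 20  (via Ulver)
Shortest route: Hale → Ravel → Orton → Ulver → Yarm = $20.

$20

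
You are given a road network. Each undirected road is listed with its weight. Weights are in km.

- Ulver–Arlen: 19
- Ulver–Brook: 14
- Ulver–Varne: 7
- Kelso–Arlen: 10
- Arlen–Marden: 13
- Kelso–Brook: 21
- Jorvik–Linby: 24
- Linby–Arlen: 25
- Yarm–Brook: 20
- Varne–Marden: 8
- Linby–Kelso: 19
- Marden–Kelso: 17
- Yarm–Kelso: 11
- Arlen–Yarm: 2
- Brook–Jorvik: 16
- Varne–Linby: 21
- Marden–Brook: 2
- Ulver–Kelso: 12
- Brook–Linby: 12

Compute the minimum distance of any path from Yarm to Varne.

23 km

Enumerating some paths:
Yarm - Kelso - Ulver - Varne: 11+12+7 = 30
Yarm - Arlen - Ulver - Varne: 2+19+7 = 28
Yarm - Arlen - Marden - Varne: 2+13+8 = 23
Yarm - Brook - Marden - Varne: 20+2+8 = 30
Cheapest is Yarm - Arlen - Marden - Varne at 23 km.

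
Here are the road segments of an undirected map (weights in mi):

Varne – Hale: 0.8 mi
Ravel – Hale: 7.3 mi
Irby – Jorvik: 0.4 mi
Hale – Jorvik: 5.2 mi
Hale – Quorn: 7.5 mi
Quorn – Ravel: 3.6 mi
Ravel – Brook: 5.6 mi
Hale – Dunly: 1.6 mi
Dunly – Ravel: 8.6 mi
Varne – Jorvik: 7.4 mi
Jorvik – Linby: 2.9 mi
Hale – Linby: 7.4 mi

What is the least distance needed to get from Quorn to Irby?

Compare a few routes:
Quorn - Ravel - Hale - Jorvik - Irby: 3.6+7.3+5.2+0.4 = 16.5
Quorn - Hale - Jorvik - Irby: 7.5+5.2+0.4 = 13.1
Quorn - Hale - Varne - Jorvik - Irby: 7.5+0.8+7.4+0.4 = 16.1
The minimum is 13.1 mi via Quorn - Hale - Jorvik - Irby.

13.1 mi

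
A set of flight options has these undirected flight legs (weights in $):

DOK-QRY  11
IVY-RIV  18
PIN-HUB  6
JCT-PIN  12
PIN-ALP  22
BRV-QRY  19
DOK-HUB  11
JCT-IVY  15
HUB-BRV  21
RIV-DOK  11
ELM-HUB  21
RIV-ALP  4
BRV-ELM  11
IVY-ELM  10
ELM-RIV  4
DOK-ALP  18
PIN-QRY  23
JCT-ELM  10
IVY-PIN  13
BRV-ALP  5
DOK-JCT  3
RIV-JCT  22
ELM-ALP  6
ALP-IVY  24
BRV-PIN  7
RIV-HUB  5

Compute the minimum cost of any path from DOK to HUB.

Shortest distances from DOK:
DOK: 0
JCT: 3  (via DOK)
HUB: 11  (via DOK)
Shortest route: DOK–HUB = $11.

$11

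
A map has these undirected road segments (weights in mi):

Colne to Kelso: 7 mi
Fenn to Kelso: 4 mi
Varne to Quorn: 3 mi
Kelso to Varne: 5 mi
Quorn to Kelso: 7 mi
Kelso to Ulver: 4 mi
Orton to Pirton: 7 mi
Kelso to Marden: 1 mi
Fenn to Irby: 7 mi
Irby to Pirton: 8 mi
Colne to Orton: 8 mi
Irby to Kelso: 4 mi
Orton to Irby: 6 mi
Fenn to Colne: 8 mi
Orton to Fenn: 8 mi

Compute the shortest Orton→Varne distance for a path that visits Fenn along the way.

17 mi

Best Orton to Fenn: Orton → Fenn costing 8
Best Fenn to Varne: Fenn → Kelso → Varne costing 9
Total via Fenn: 8 + 9 = 17 mi.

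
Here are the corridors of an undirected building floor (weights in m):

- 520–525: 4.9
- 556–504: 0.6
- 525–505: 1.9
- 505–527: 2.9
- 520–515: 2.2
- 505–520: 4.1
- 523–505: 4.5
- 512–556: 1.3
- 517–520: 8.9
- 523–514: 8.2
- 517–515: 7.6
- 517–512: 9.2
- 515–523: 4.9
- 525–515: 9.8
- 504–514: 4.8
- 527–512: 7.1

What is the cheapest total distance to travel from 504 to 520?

Enumerating some paths:
504–556–512–527–505–525–520: 0.6+1.3+7.1+2.9+1.9+4.9 = 18.7
504–556–512–517–520: 0.6+1.3+9.2+8.9 = 20
504–556–512–527–505–520: 0.6+1.3+7.1+2.9+4.1 = 16
Cheapest is 504–556–512–527–505–520 at 16 m.

16 m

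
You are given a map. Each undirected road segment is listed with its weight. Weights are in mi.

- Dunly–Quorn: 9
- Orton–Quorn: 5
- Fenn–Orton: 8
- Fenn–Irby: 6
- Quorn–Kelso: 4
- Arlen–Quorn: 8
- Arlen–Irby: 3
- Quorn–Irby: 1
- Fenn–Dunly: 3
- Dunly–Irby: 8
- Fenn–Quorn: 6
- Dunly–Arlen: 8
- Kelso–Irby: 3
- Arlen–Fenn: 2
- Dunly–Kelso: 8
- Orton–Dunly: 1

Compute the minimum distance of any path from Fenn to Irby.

Settle nodes by increasing distance from Fenn:
Fenn: 0
Arlen: 2  (via Fenn)
Dunly: 3  (via Fenn)
Orton: 4  (via Dunly)
Irby: 5  (via Arlen)
Shortest route: Fenn → Arlen → Irby = 5 mi.

5 mi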